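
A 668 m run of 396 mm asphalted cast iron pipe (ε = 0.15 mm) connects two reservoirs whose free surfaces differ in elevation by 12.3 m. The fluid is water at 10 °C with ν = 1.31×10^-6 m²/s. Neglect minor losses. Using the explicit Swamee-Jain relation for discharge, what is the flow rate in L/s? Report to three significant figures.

Swamee-Jain (Type II): Q = -0.965·√(gD⁵h_f/L)·ln[ε/(3.7D) + √(3.17ν²L/(gD³h_f))]
√(gD⁵h_f/L) = √(9.81·0.396⁵·12.3/668) = 0.04194
ε/(3.7D) = 1.02×10^-4; √(3.17ν²L/(gD³h_f)) = 2.20×10^-5
Q = -0.965·0.04194·ln(1.244×10^-4) = 0.3639 m³/s
Check: V = 2.95 m/s, Re = 8.93×10^5, f = 0.01649, h_f = 12.4 m ≈ 12.3 m ✓

Q ≈ 364 L/s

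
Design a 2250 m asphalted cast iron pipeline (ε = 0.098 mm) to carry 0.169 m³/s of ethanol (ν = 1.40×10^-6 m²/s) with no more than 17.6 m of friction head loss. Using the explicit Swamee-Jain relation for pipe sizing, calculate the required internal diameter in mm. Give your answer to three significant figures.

Swamee-Jain (Type III): D = 0.66·[ε^1.25·(LQ²/(gh_f))^4.75 + ν·Q^9.4·(L/(gh_f))^5.2]^0.04
LQ²/(gh_f) = 0.3722; L/(gh_f) = 13.03
Term 1 = ε^1.25·(…)^4.75 = 8.92×10^-8; Term 2 = ν·Q^9.4·(…)^5.2 = 4.86×10^-8
D = 0.66·(8.92×10^-8 + 4.86×10^-8)^0.04 = 0.3508 m = 351 mm
Check: V = 1.75 m/s, Re = 4.38×10^5, f = 0.01637, h_f = 16.4 m ≈ 17.6 m ✓

D ≈ 351 mm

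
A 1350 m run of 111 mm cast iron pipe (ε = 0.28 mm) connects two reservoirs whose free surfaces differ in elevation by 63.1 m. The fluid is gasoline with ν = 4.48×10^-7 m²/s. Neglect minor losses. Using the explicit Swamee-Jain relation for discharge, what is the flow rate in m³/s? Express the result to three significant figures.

Swamee-Jain (Type II): Q = -0.965·√(gD⁵h_f/L)·ln[ε/(3.7D) + √(3.17ν²L/(gD³h_f))]
√(gD⁵h_f/L) = √(9.81·0.111⁵·63.1/1350) = 0.002780
ε/(3.7D) = 6.82×10^-4; √(3.17ν²L/(gD³h_f)) = 3.19×10^-5
Q = -0.965·0.002780·ln(7.136×10^-4) = 0.01943 m³/s
Check: V = 2.01 m/s, Re = 4.98×10^5, f = 0.02536, h_f = 63.4 m ≈ 63.1 m ✓

Q ≈ 0.0194 m³/s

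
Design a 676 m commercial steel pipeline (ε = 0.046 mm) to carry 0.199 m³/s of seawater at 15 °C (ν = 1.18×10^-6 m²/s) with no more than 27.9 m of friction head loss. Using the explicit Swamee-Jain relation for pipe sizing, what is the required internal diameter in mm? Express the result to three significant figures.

D ≈ 262 mm

Swamee-Jain (Type III): D = 0.66·[ε^1.25·(LQ²/(gh_f))^4.75 + ν·Q^9.4·(L/(gh_f))^5.2]^0.04
LQ²/(gh_f) = 0.09781; L/(gh_f) = 2.470
Term 1 = ε^1.25·(…)^4.75 = 6.06×10^-11; Term 2 = ν·Q^9.4·(…)^5.2 = 3.33×10^-11
D = 0.66·(6.06×10^-11 + 3.33×10^-11)^0.04 = 0.2621 m = 262 mm
Check: V = 3.69 m/s, Re = 8.19×10^5, f = 0.01468, h_f = 26.3 m ≈ 27.9 m ✓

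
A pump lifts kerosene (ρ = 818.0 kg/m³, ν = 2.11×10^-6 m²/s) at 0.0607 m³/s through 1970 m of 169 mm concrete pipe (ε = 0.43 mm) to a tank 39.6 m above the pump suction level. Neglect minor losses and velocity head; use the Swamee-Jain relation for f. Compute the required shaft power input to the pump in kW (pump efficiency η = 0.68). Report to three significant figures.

V = 4Q/(πD²) = 2.706 m/s; Re = 2.17×10^5; ε/D = 0.00254; f = 0.02587
h_f = f(L/D)V²/2g = 112.5 m
Total head H = z + h_f = 39.6 + 112.5 = 152.1 m
P_hyd = ρgQH = 818.0·9.81·0.0607·152.1 = 74.10 kW
P_shaft = P_hyd/η = 74.10/0.68 = 109.0 kW

P_shaft ≈ 109 kW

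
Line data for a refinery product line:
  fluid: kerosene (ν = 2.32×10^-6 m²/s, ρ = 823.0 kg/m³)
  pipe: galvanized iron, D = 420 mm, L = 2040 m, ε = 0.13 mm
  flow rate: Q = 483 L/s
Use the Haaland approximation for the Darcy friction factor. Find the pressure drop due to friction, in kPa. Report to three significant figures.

V = 4Q/(πD²) = 4·0.483/(π·0.420²) = 3.486 m/s
Re = VD/ν = 3.486·0.420/2.32×10^-6 = 6.31×10^5 → turbulent
ε/D = 0.13/420 = 3.10×10^-4
Haaland: f = 0.01601
h_f = f(L/D)V²/(2g) = 0.01601·(2040/0.420)·3.486²/(2·9.81) = 48.18 m
Δp = ρg·h_f = 823.0·9.81·48.18 = 389.0 kPa

Δp ≈ 389 kPa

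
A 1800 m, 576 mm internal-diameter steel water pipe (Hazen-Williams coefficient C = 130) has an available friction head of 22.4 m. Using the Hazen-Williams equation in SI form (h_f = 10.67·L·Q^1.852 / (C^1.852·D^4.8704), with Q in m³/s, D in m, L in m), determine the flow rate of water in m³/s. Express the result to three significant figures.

Rearranging: Q = [h_f·C^1.852·D^4.8704 / (10.67·L)]^(1/1.852)
Q = [22.4·130^1.852·0.576^4.8704 / (10.67·1800)]^0.540 = 0.7945 m³/s

Q ≈ 0.795 m³/s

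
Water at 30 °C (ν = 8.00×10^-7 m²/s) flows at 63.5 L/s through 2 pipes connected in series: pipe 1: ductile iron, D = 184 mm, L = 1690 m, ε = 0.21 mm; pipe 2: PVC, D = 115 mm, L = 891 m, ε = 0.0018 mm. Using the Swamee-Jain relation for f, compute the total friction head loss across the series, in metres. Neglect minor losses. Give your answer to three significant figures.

Pipe 1: V = 2.388 m/s, Re = 5.49×10^5, ε/D = 0.00114, f = 0.02090, h_1 = f(L/D)V²/2g = 55.79 m
Pipe 2: V = 6.113 m/s, Re = 8.79×10^5, ε/D = 1.57×10^-5, f = 0.01221, h_2 = f(L/D)V²/2g = 180.3 m
Series → Q common, losses add: H = Σh = 236.0 m

H ≈ 236 m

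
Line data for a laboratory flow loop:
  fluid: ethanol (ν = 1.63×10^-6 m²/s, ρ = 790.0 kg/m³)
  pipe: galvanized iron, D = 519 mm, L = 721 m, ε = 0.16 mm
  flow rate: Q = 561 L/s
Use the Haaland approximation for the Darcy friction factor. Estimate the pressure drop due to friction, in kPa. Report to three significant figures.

Δp ≈ 60.9 kPa

V = 4Q/(πD²) = 4·0.561/(π·0.519²) = 2.652 m/s
Re = VD/ν = 2.652·0.519/1.63×10^-6 = 8.44×10^5 → turbulent
ε/D = 0.16/519 = 3.08×10^-4
Haaland: f = 0.01578
h_f = f(L/D)V²/(2g) = 0.01578·(721/0.519)·2.652²/(2·9.81) = 7.858 m
Δp = ρg·h_f = 790.0·9.81·7.858 = 60.90 kPa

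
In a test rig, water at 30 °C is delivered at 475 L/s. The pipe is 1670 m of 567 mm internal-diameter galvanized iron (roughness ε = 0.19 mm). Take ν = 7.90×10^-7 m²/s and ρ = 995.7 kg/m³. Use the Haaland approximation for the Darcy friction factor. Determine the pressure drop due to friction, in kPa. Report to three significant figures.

V = 4Q/(πD²) = 4·0.475/(π·0.567²) = 1.881 m/s
Re = VD/ν = 1.881·0.567/7.90×10^-7 = 1.35×10^6 → turbulent
ε/D = 0.19/567 = 3.35×10^-4
Haaland: f = 0.01577
h_f = f(L/D)V²/(2g) = 0.01577·(1670/0.567)·1.881²/(2·9.81) = 8.376 m
Δp = ρg·h_f = 995.7·9.81·8.376 = 81.82 kPa

Δp ≈ 81.8 kPa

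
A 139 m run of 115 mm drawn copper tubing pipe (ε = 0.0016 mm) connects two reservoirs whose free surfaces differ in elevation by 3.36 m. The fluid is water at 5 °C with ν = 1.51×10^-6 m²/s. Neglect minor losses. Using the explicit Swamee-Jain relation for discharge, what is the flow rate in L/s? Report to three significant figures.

Swamee-Jain (Type II): Q = -0.965·√(gD⁵h_f/L)·ln[ε/(3.7D) + √(3.17ν²L/(gD³h_f))]
√(gD⁵h_f/L) = √(9.81·0.115⁵·3.36/139) = 0.002184
ε/(3.7D) = 3.76×10^-6; √(3.17ν²L/(gD³h_f)) = 1.42×10^-4
Q = -0.965·0.002184·ln(1.453×10^-4) = 0.01862 m³/s
Check: V = 1.79 m/s, Re = 1.37×10^5, f = 0.01686, h_f = 3.34 m ≈ 3.36 m ✓

Q ≈ 18.6 L/s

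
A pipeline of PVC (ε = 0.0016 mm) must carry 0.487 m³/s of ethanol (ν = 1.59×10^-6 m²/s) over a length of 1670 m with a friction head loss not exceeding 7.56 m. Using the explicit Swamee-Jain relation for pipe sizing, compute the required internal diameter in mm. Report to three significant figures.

Swamee-Jain (Type III): D = 0.66·[ε^1.25·(LQ²/(gh_f))^4.75 + ν·Q^9.4·(L/(gh_f))^5.2]^0.04
LQ²/(gh_f) = 5.341; L/(gh_f) = 22.52
Term 1 = ε^1.25·(…)^4.75 = 1.63×10^-4; Term 2 = ν·Q^9.4·(…)^5.2 = 0.0198
D = 0.66·(1.63×10^-4 + 0.0198)^0.04 = 0.5644 m = 564 mm
Check: V = 1.95 m/s, Re = 6.91×10^5, f = 0.01242, h_f = 7.10 m ≈ 7.56 m ✓

D ≈ 564 mm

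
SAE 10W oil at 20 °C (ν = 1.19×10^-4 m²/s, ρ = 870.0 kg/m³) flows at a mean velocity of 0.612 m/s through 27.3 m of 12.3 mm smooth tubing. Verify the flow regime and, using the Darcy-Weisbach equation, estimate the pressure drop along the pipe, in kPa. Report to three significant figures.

Re = VD/ν = 0.612·0.01230/1.19×10^-4 = 63.3 → laminar (Re < 2300)
f = 64/Re = 1.012
h_f = f(L/D)V²/(2g) = 1.012·(27.3/0.01230)·0.612²/(2·9.81) = 42.87 m
Δp = ρg·h_f = 870.0·9.81·42.87 = 365.9 kPa

Δp ≈ 366 kPa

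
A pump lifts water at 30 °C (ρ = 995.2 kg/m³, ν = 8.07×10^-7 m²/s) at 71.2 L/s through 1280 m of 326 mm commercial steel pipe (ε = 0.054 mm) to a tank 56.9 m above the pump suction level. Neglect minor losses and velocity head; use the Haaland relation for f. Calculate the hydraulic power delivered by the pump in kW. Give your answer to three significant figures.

P_hyd ≈ 41.1 kW

V = 4Q/(πD²) = 0.8530 m/s; Re = 3.45×10^5; ε/D = 1.66×10^-4; f = 0.01554
h_f = f(L/D)V²/2g = 2.262 m
Total head H = z + h_f = 56.9 + 2.262 = 59.16 m
P_hyd = ρgQH = 995.2·9.81·0.0712·59.16 = 41.12 kW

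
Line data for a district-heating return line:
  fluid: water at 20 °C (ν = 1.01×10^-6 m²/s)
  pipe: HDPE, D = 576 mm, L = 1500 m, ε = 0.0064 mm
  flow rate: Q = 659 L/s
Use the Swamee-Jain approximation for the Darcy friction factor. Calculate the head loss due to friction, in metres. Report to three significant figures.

h_f ≈ 9.56 m

V = 4Q/(πD²) = 4·0.659/(π·0.576²) = 2.529 m/s
Re = VD/ν = 2.529·0.576/1.01×10^-6 = 1.44×10^6 → turbulent
ε/D = 0.0064/576 = 1.11×10^-5
Swamee-Jain: f = 0.01126
h_f = f(L/D)V²/(2g) = 0.01126·(1500/0.576)·2.529²/(2·9.81) = 9.561 m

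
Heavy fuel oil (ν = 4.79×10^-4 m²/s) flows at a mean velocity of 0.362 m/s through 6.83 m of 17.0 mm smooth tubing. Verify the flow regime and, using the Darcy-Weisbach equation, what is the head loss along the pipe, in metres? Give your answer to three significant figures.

Re = VD/ν = 0.362·0.01700/4.79×10^-4 = 12.8 → laminar (Re < 2300)
f = 64/Re = 4.981
h_f = f(L/D)V²/(2g) = 4.981·(6.83/0.01700)·0.362²/(2·9.81) = 13.37 m

h_f ≈ 13.4 m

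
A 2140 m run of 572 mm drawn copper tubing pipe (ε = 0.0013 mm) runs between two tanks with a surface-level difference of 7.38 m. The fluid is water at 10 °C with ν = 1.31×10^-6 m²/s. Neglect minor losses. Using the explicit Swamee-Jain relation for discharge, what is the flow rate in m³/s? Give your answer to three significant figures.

Q ≈ 0.458 m³/s

Swamee-Jain (Type II): Q = -0.965·√(gD⁵h_f/L)·ln[ε/(3.7D) + √(3.17ν²L/(gD³h_f))]
√(gD⁵h_f/L) = √(9.81·0.572⁵·7.38/2140) = 0.04551
ε/(3.7D) = 6.14×10^-7; √(3.17ν²L/(gD³h_f)) = 2.93×10^-5
Q = -0.965·0.04551·ln(2.993×10^-5) = 0.4575 m³/s
Check: V = 1.78 m/s, Re = 7.77×10^5, f = 0.01216, h_f = 7.35 m ≈ 7.38 m ✓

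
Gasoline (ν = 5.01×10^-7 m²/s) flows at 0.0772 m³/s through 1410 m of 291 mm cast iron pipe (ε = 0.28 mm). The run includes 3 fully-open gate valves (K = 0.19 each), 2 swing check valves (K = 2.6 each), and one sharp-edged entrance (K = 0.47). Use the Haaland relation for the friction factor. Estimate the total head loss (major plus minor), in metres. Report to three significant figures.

H_L ≈ 7.05 m

V = 4Q/(πD²) = 1.161 m/s; V²/2g = 0.06867 m
Re = 6.74×10^5, ε/D = 9.62×10^-4 → f = 0.01989 (Haaland)
Major: h_f = f(L/D)·V²/2g = 0.01989·4845·0.06867 = 6.620 m
Minor: ΣK = 6.24; h_m = ΣK·V²/2g = 0.4285 m
Total H_L = 6.620 + 0.4285 = 7.048 m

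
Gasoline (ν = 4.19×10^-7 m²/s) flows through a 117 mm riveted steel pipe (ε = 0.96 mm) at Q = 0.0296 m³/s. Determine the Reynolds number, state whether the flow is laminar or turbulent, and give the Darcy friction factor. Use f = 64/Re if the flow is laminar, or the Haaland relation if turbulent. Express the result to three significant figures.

V = 4Q/(πD²) = 2.753 m/s
Re = VD/ν = 2.753·0.117/4.19×10^-7 = 7.69×10^5
Re > 4000 → turbulent; ε/D = 0.00821
Haaland: f = 0.03564

Re ≈ 7.69×10^5; turbulent; f ≈ 0.0356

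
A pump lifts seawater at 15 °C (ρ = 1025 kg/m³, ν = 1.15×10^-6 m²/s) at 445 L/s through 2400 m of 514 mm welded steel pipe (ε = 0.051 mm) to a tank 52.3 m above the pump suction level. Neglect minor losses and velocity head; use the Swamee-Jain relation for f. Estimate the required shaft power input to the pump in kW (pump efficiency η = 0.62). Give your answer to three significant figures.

P_shaft ≈ 484 kW

V = 4Q/(πD²) = 2.145 m/s; Re = 9.59×10^5; ε/D = 9.92×10^-5; f = 0.01354
h_f = f(L/D)V²/2g = 14.83 m
Total head H = z + h_f = 52.3 + 14.83 = 67.13 m
P_hyd = ρgQH = 1025·9.81·0.445·67.13 = 300.4 kW
P_shaft = P_hyd/η = 300.4/0.62 = 484.4 kW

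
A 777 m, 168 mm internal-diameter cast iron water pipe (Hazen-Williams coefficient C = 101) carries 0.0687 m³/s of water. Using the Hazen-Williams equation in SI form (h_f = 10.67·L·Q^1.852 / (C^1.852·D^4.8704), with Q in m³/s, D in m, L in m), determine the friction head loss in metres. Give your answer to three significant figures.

h_f = 10.67·777·0.0687^1.852 / (101^1.852·0.168^4.8704) = 66.94 m

h_f ≈ 66.9 m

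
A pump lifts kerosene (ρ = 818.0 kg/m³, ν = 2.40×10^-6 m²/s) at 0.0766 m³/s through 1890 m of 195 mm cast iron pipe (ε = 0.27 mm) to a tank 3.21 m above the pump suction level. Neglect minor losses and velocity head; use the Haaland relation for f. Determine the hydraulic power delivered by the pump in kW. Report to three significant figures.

P_hyd ≈ 46.5 kW

V = 4Q/(πD²) = 2.565 m/s; Re = 2.08×10^5; ε/D = 0.00138; f = 0.02229
h_f = f(L/D)V²/2g = 72.45 m
Total head H = z + h_f = 3.21 + 72.45 = 75.66 m
P_hyd = ρgQH = 818.0·9.81·0.0766·75.66 = 46.51 kW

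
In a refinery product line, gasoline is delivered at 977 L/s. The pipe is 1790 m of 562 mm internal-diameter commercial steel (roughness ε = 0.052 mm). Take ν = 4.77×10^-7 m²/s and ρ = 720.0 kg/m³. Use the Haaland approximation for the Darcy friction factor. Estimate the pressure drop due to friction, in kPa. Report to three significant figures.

Δp ≈ 217 kPa

V = 4Q/(πD²) = 4·0.977/(π·0.562²) = 3.939 m/s
Re = VD/ν = 3.939·0.562/4.77×10^-7 = 4.64×10^6 → turbulent
ε/D = 0.052/562 = 9.25×10^-5
Haaland: f = 0.01219
h_f = f(L/D)V²/(2g) = 0.01219·(1790/0.562)·3.939²/(2·9.81) = 30.69 m
Δp = ρg·h_f = 720.0·9.81·30.69 = 216.8 kPa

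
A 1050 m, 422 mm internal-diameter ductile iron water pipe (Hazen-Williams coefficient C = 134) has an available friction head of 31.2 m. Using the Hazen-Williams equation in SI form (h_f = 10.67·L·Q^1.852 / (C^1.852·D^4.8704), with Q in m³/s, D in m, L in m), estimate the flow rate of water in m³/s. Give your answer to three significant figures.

Rearranging: Q = [h_f·C^1.852·D^4.8704 / (10.67·L)]^(1/1.852)
Q = [31.2·134^1.852·0.422^4.8704 / (10.67·1050)]^0.540 = 0.5782 m³/s

Q ≈ 0.578 m³/s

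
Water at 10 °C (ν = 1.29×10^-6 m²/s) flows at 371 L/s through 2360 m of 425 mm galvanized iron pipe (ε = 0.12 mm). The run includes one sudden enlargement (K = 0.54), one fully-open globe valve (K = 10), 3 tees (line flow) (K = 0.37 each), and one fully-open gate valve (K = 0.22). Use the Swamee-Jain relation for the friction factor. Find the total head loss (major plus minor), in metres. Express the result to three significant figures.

V = 4Q/(πD²) = 2.615 m/s; V²/2g = 0.3486 m
Re = 8.62×10^5, ε/D = 2.82×10^-4 → f = 0.01571 (Swamee-Jain)
Major: h_f = f(L/D)·V²/2g = 0.01571·5553·0.3486 = 30.40 m
Minor: ΣK = 11.9; h_m = ΣK·V²/2g = 4.138 m
Total H_L = 30.40 + 4.138 = 34.54 m

H_L ≈ 34.5 m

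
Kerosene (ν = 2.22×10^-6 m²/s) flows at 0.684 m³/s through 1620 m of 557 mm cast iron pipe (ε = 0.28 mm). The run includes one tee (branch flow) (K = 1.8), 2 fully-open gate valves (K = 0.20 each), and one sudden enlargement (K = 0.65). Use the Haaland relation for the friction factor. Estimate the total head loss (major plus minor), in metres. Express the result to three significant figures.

V = 4Q/(πD²) = 2.807 m/s; V²/2g = 0.4016 m
Re = 7.04×10^5, ε/D = 5.03×10^-4 → f = 0.01736 (Haaland)
Major: h_f = f(L/D)·V²/2g = 0.01736·2908·0.4016 = 20.28 m
Minor: ΣK = 2.85; h_m = ΣK·V²/2g = 1.145 m
Total H_L = 20.28 + 1.145 = 21.43 m

H_L ≈ 21.4 m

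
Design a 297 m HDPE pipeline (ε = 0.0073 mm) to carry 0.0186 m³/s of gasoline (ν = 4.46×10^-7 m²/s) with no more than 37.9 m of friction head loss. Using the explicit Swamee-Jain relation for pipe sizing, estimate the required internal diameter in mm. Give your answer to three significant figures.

Swamee-Jain (Type III): D = 0.66·[ε^1.25·(LQ²/(gh_f))^4.75 + ν·Q^9.4·(L/(gh_f))^5.2]^0.04
LQ²/(gh_f) = 2.764×10^-4; L/(gh_f) = 0.7988
Term 1 = ε^1.25·(…)^4.75 = 4.74×10^-24; Term 2 = ν·Q^9.4·(…)^5.2 = 7.51×10^-24
D = 0.66·(4.74×10^-24 + 7.51×10^-24)^0.04 = 0.08000 m = 80.0 mm
Check: V = 3.70 m/s, Re = 6.64×10^5, f = 0.01391, h_f = 36.1 m ≈ 37.9 m ✓

D ≈ 80.0 mm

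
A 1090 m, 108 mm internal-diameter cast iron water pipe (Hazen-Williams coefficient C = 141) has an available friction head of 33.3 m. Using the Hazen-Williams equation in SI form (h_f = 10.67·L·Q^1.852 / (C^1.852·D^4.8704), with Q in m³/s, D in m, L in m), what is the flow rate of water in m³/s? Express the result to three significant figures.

Q ≈ 0.0171 m³/s

Rearranging: Q = [h_f·C^1.852·D^4.8704 / (10.67·L)]^(1/1.852)
Q = [33.3·141^1.852·0.108^4.8704 / (10.67·1090)]^0.540 = 0.01714 m³/s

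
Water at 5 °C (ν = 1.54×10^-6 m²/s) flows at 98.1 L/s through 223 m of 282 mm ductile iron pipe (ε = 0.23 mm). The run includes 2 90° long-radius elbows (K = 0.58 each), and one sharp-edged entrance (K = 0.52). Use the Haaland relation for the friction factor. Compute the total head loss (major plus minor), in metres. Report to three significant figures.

H_L ≈ 2.17 m

V = 4Q/(πD²) = 1.571 m/s; V²/2g = 0.1257 m
Re = 2.88×10^5, ε/D = 8.16×10^-4 → f = 0.01975 (Haaland)
Major: h_f = f(L/D)·V²/2g = 0.01975·790.8·0.1257 = 1.963 m
Minor: ΣK = 1.68; h_m = ΣK·V²/2g = 0.2112 m
Total H_L = 1.963 + 0.2112 = 2.175 m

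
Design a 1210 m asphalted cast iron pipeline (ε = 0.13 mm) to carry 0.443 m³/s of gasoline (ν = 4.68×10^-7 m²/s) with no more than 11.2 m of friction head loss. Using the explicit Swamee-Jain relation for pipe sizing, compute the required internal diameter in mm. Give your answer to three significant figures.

Swamee-Jain (Type III): D = 0.66·[ε^1.25·(LQ²/(gh_f))^4.75 + ν·Q^9.4·(L/(gh_f))^5.2]^0.04
LQ²/(gh_f) = 2.161; L/(gh_f) = 11.01
Term 1 = ε^1.25·(…)^4.75 = 5.40×10^-4; Term 2 = ν·Q^9.4·(…)^5.2 = 5.81×10^-5
D = 0.66·(5.40×10^-4 + 5.81×10^-5)^0.04 = 0.4905 m = 490 mm
Check: V = 2.34 m/s, Re = 2.46×10^6, f = 0.01497, h_f = 10.3 m ≈ 11.2 m ✓

D ≈ 490 mm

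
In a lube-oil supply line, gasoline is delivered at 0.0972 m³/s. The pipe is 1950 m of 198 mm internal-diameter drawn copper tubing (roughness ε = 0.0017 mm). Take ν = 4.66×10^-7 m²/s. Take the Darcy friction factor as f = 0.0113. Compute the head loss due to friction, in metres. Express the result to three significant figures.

V = 4Q/(πD²) = 4·0.0972/(π·0.198²) = 3.157 m/s
h_f = f(L/D)V²/(2g) = 0.01130·(1950/0.198)·3.157²/(2·9.81) = 56.53 m

h_f ≈ 56.5 m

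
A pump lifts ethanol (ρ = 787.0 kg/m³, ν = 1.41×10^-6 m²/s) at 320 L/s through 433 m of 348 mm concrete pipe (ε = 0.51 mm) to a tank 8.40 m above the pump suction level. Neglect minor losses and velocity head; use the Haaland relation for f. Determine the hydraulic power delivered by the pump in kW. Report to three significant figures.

P_hyd ≈ 59.6 kW

V = 4Q/(πD²) = 3.364 m/s; Re = 8.30×10^5; ε/D = 0.00147; f = 0.02188
h_f = f(L/D)V²/2g = 15.71 m
Total head H = z + h_f = 8.40 + 15.71 = 24.11 m
P_hyd = ρgQH = 787.0·9.81·0.320·24.11 = 59.56 kW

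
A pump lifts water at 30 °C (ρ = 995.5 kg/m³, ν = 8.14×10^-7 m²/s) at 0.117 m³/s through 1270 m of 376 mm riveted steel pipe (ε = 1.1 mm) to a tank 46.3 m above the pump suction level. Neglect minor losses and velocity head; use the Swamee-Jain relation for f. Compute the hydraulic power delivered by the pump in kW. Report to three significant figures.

V = 4Q/(πD²) = 1.054 m/s; Re = 4.87×10^5; ε/D = 0.00293; f = 0.02638
h_f = f(L/D)V²/2g = 5.042 m
Total head H = z + h_f = 46.3 + 5.042 = 51.34 m
P_hyd = ρgQH = 995.5·9.81·0.117·51.34 = 58.66 kW

P_hyd ≈ 58.7 kW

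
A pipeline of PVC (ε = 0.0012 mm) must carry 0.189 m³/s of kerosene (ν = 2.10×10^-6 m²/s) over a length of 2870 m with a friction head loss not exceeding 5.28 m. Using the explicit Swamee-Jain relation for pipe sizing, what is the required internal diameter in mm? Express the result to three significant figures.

D ≈ 482 mm

Swamee-Jain (Type III): D = 0.66·[ε^1.25·(LQ²/(gh_f))^4.75 + ν·Q^9.4·(L/(gh_f))^5.2]^0.04
LQ²/(gh_f) = 1.979; L/(gh_f) = 55.41
Term 1 = ε^1.25·(…)^4.75 = 1.02×10^-6; Term 2 = ν·Q^9.4·(…)^5.2 = 3.87×10^-4
D = 0.66·(1.02×10^-6 + 3.87×10^-4)^0.04 = 0.4821 m = 482 mm
Check: V = 1.04 m/s, Re = 2.38×10^5, f = 0.01505, h_f = 4.90 m ≈ 5.28 m ✓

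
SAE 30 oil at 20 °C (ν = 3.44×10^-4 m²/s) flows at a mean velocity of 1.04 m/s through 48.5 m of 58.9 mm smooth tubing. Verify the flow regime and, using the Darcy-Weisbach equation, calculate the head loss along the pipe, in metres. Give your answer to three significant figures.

Re = VD/ν = 1.04·0.05890/3.44×10^-4 = 178 → laminar (Re < 2300)
f = 64/Re = 0.3594
h_f = f(L/D)V²/(2g) = 0.3594·(48.5/0.05890)·1.04²/(2·9.81) = 16.31 m

h_f ≈ 16.3 m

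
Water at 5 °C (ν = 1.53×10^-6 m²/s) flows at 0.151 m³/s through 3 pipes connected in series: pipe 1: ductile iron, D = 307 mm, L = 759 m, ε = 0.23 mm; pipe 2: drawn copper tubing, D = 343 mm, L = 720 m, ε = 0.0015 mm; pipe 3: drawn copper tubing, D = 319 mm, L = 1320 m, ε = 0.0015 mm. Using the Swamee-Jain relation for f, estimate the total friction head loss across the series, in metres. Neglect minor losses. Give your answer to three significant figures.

H ≈ 24.5 m

Pipe 1: V = 2.040 m/s, Re = 4.09×10^5, ε/D = 7.49×10^-4, f = 0.01933, h_1 = f(L/D)V²/2g = 10.14 m
Pipe 2: V = 1.634 m/s, Re = 3.66×10^5, ε/D = 4.37×10^-6, f = 0.01391, h_2 = f(L/D)V²/2g = 3.974 m
Pipe 3: V = 1.889 m/s, Re = 3.94×10^5, ε/D = 4.70×10^-6, f = 0.01373, h_3 = f(L/D)V²/2g = 10.34 m
Series → Q common, losses add: H = Σh = 24.45 m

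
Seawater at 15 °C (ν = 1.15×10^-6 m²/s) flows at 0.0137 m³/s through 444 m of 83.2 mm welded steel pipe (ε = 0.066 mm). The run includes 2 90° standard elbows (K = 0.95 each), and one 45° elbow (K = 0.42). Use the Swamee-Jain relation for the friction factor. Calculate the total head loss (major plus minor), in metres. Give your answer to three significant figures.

V = 4Q/(πD²) = 2.520 m/s; V²/2g = 0.3236 m
Re = 1.82×10^5, ε/D = 7.93×10^-4 → f = 0.02047 (Swamee-Jain)
Major: h_f = f(L/D)·V²/2g = 0.02047·5337·0.3236 = 35.36 m
Minor: ΣK = 2.32; h_m = ΣK·V²/2g = 0.7509 m
Total H_L = 35.36 + 0.7509 = 36.11 m

H_L ≈ 36.1 m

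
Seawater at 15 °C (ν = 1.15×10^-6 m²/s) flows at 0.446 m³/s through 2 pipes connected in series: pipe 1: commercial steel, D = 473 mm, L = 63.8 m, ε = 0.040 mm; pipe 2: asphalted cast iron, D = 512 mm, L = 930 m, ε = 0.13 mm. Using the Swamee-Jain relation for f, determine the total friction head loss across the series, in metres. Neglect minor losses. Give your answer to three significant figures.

Pipe 1: V = 2.538 m/s, Re = 1.04×10^6, ε/D = 8.46×10^-5, f = 0.01322, h_1 = f(L/D)V²/2g = 0.5856 m
Pipe 2: V = 2.166 m/s, Re = 9.64×10^5, ε/D = 2.54×10^-4, f = 0.01535, h_2 = f(L/D)V²/2g = 6.670 m
Series → Q common, losses add: H = Σh = 7.256 m

H ≈ 7.26 m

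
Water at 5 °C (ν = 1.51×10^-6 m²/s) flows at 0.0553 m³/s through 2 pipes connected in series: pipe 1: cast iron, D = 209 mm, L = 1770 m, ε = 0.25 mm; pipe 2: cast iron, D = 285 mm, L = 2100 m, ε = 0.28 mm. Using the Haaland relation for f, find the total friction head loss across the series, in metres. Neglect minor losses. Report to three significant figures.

Pipe 1: V = 1.612 m/s, Re = 2.23×10^5, ε/D = 0.00120, f = 0.02156, h_1 = f(L/D)V²/2g = 24.18 m
Pipe 2: V = 0.8669 m/s, Re = 1.64×10^5, ε/D = 9.82×10^-4, f = 0.02109, h_2 = f(L/D)V²/2g = 5.952 m
Series → Q common, losses add: H = Σh = 30.13 m

H ≈ 30.1 m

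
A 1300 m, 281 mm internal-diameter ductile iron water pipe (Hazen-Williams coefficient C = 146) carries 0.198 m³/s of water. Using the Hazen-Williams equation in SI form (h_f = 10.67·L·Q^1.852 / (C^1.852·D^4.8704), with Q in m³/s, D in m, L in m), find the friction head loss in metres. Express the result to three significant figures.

h_f = 10.67·1300·0.198^1.852 / (146^1.852·0.281^4.8704) = 32.82 m

h_f ≈ 32.8 m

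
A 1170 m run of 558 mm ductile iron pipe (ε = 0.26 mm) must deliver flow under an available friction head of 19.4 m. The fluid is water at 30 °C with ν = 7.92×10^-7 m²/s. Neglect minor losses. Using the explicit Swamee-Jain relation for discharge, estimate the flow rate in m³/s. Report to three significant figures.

Swamee-Jain (Type II): Q = -0.965·√(gD⁵h_f/L)·ln[ε/(3.7D) + √(3.17ν²L/(gD³h_f))]
√(gD⁵h_f/L) = √(9.81·0.558⁵·19.4/1170) = 0.09381
ε/(3.7D) = 1.26×10^-4; √(3.17ν²L/(gD³h_f)) = 8.39×10^-6
Q = -0.965·0.09381·ln(1.343×10^-4) = 0.8070 m³/s
Check: V = 3.30 m/s, Re = 2.33×10^6, f = 0.01674, h_f = 19.5 m ≈ 19.4 m ✓

Q ≈ 0.807 m³/s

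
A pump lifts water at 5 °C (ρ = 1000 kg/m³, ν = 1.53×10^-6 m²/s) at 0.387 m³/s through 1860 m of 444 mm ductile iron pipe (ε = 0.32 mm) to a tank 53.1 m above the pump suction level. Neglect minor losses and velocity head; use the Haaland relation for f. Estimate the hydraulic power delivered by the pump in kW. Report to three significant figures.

P_hyd ≈ 296 kW

V = 4Q/(πD²) = 2.500 m/s; Re = 7.25×10^5; ε/D = 7.21×10^-4; f = 0.01866
h_f = f(L/D)V²/2g = 24.89 m
Total head H = z + h_f = 53.1 + 24.89 = 77.99 m
P_hyd = ρgQH = 1000·9.81·0.387·77.99 = 296.1 kW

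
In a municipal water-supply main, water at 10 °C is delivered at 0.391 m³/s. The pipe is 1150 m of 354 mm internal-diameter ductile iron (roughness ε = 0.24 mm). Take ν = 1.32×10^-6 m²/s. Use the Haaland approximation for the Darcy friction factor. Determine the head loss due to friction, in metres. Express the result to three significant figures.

V = 4Q/(πD²) = 4·0.391/(π·0.354²) = 3.973 m/s
Re = VD/ν = 3.973·0.354/1.32×10^-6 = 1.07×10^6 → turbulent
ε/D = 0.24/354 = 6.78×10^-4
Haaland: f = 0.01827
h_f = f(L/D)V²/(2g) = 0.01827·(1150/0.354)·3.973²/(2·9.81) = 47.74 m

h_f ≈ 47.7 m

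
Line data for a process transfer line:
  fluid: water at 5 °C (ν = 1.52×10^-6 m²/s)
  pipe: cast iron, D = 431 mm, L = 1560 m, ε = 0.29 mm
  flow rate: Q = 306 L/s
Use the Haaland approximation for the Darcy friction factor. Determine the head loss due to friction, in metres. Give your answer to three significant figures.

h_f ≈ 15.0 m

V = 4Q/(πD²) = 4·0.306/(π·0.431²) = 2.097 m/s
Re = VD/ν = 2.097·0.431/1.52×10^-6 = 5.95×10^5 → turbulent
ε/D = 0.29/431 = 6.73×10^-4
Haaland: f = 0.01849
h_f = f(L/D)V²/(2g) = 0.01849·(1560/0.431)·2.097²/(2·9.81) = 15.01 m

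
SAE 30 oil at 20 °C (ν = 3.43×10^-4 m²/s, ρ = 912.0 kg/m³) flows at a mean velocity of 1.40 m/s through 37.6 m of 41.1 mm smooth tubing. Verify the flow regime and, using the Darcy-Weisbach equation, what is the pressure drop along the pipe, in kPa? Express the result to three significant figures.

Δp ≈ 312 kPa

Re = VD/ν = 1.40·0.04110/3.43×10^-4 = 168 → laminar (Re < 2300)
f = 64/Re = 0.3815
h_f = f(L/D)V²/(2g) = 0.3815·(37.6/0.04110)·1.40²/(2·9.81) = 34.87 m
Δp = ρg·h_f = 912.0·9.81·34.87 = 311.9 kPa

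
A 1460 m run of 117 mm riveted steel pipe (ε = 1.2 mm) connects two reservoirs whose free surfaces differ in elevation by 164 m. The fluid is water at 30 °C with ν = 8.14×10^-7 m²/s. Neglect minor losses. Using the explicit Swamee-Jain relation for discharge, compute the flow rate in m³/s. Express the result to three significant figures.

Q ≈ 0.0279 m³/s

Swamee-Jain (Type II): Q = -0.965·√(gD⁵h_f/L)·ln[ε/(3.7D) + √(3.17ν²L/(gD³h_f))]
√(gD⁵h_f/L) = √(9.81·0.117⁵·164/1460) = 0.004915
ε/(3.7D) = 0.00277; √(3.17ν²L/(gD³h_f)) = 3.45×10^-5
Q = -0.965·0.004915·ln(0.002807) = 0.02787 m³/s
Check: V = 2.59 m/s, Re = 3.73×10^5, f = 0.03849, h_f = 165 m ≈ 164 m ✓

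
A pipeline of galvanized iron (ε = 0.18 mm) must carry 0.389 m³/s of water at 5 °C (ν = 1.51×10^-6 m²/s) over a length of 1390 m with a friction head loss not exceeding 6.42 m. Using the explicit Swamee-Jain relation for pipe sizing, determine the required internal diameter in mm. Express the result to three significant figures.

Swamee-Jain (Type III): D = 0.66·[ε^1.25·(LQ²/(gh_f))^4.75 + ν·Q^9.4·(L/(gh_f))^5.2]^0.04
LQ²/(gh_f) = 3.340; L/(gh_f) = 22.07
Term 1 = ε^1.25·(…)^4.75 = 0.00641; Term 2 = ν·Q^9.4·(…)^5.2 = 0.00205
D = 0.66·(0.00641 + 0.00205)^0.04 = 0.5453 m = 545 mm
Check: V = 1.67 m/s, Re = 6.02×10^5, f = 0.01642, h_f = 5.92 m ≈ 6.42 m ✓

D ≈ 545 mm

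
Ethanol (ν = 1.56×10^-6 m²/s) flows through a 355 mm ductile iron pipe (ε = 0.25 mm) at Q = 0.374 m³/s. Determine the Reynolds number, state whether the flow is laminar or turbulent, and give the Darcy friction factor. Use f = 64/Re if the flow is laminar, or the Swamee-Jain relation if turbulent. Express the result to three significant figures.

V = 4Q/(πD²) = 3.779 m/s
Re = VD/ν = 3.779·0.355/1.56×10^-6 = 8.60×10^5
Re > 4000 → turbulent; ε/D = 7.04×10^-4
Swamee-Jain: f = 0.01862

Re ≈ 8.60×10^5; turbulent; f ≈ 0.0186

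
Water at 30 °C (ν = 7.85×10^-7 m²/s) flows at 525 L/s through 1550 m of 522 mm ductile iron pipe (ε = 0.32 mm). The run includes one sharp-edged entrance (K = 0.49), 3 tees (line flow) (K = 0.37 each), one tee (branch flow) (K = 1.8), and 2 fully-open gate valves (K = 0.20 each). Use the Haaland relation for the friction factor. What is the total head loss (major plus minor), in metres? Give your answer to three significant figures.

V = 4Q/(πD²) = 2.453 m/s; V²/2g = 0.3067 m
Re = 1.63×10^6, ε/D = 6.13×10^-4 → f = 0.01776 (Haaland)
Major: h_f = f(L/D)·V²/2g = 0.01776·2969·0.3067 = 16.18 m
Minor: ΣK = 3.80; h_m = ΣK·V²/2g = 1.166 m
Total H_L = 16.18 + 1.166 = 17.34 m

H_L ≈ 17.3 m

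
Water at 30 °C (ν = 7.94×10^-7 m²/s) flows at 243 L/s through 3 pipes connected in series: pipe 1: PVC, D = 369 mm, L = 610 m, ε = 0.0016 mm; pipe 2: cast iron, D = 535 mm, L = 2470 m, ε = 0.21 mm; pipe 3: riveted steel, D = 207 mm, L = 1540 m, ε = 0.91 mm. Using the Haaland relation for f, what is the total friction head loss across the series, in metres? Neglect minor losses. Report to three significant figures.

H ≈ 589 m

Pipe 1: V = 2.272 m/s, Re = 1.06×10^6, ε/D = 4.34×10^-6, f = 0.01156, h_1 = f(L/D)V²/2g = 5.028 m
Pipe 2: V = 1.081 m/s, Re = 7.28×10^5, ε/D = 3.93×10^-4, f = 0.01656, h_2 = f(L/D)V²/2g = 4.554 m
Pipe 3: V = 7.221 m/s, Re = 1.88×10^6, ε/D = 0.00440, f = 0.02933, h_3 = f(L/D)V²/2g = 579.8 m
Series → Q common, losses add: H = Σh = 589.4 m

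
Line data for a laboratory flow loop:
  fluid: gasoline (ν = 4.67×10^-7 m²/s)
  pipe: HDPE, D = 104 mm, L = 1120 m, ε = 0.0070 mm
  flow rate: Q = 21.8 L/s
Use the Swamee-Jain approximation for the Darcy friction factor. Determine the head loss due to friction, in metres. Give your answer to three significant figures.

h_f ≈ 50.0 m

V = 4Q/(πD²) = 4·0.0218/(π·0.104²) = 2.566 m/s
Re = VD/ν = 2.566·0.104/4.67×10^-7 = 5.72×10^5 → turbulent
ε/D = 0.0070/104 = 6.73×10^-5
Swamee-Jain: f = 0.01383
h_f = f(L/D)V²/(2g) = 0.01383·(1120/0.104)·2.566²/(2·9.81) = 49.99 m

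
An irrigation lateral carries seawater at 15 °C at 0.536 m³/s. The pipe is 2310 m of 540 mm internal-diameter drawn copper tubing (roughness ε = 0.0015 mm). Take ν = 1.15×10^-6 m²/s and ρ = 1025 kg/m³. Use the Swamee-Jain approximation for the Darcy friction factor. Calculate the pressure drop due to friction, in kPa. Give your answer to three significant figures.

V = 4Q/(πD²) = 4·0.536/(π·0.540²) = 2.340 m/s
Re = VD/ν = 2.340·0.540/1.15×10^-6 = 1.10×10^6 → turbulent
ε/D = 0.0015/540 = 2.78×10^-6
Swamee-Jain: f = 0.01150
h_f = f(L/D)V²/(2g) = 0.01150·(2310/0.540)·2.340²/(2·9.81) = 13.73 m
Δp = ρg·h_f = 1025·9.81·13.73 = 138.1 kPa

Δp ≈ 138 kPa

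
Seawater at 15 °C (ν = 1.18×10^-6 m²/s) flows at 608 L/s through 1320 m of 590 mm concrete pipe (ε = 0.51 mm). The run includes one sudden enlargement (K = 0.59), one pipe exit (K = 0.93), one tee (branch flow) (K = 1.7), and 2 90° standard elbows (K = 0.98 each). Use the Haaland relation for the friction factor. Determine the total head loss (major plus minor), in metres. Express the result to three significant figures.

H_L ≈ 12.2 m

V = 4Q/(πD²) = 2.224 m/s; V²/2g = 0.2521 m
Re = 1.11×10^6, ε/D = 8.64×10^-4 → f = 0.01926 (Haaland)
Major: h_f = f(L/D)·V²/2g = 0.01926·2237·0.2521 = 10.86 m
Minor: ΣK = 5.18; h_m = ΣK·V²/2g = 1.306 m
Total H_L = 10.86 + 1.306 = 12.17 m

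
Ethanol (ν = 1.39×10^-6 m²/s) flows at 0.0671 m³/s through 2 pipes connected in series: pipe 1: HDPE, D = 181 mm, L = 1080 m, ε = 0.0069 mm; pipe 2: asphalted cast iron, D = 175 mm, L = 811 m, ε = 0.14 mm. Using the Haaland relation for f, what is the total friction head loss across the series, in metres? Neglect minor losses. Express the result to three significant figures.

Pipe 1: V = 2.608 m/s, Re = 3.40×10^5, ε/D = 3.81×10^-5, f = 0.01437, h_1 = f(L/D)V²/2g = 29.73 m
Pipe 2: V = 2.790 m/s, Re = 3.51×10^5, ε/D = 8.00×10^-4, f = 0.01950, h_2 = f(L/D)V²/2g = 35.85 m
Series → Q common, losses add: H = Σh = 65.57 m

H ≈ 65.6 m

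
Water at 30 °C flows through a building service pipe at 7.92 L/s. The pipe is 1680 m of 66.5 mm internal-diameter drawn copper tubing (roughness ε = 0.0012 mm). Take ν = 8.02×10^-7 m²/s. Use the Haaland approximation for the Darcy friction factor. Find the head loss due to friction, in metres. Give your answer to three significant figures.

h_f ≈ 106 m

V = 4Q/(πD²) = 4·0.00792/(π·0.0665²) = 2.280 m/s
Re = VD/ν = 2.280·0.0665/8.02×10^-7 = 1.89×10^5 → turbulent
ε/D = 0.0012/66.5 = 1.80×10^-5
Haaland: f = 0.01578
h_f = f(L/D)V²/(2g) = 0.01578·(1680/0.0665)·2.280²/(2·9.81) = 105.6 m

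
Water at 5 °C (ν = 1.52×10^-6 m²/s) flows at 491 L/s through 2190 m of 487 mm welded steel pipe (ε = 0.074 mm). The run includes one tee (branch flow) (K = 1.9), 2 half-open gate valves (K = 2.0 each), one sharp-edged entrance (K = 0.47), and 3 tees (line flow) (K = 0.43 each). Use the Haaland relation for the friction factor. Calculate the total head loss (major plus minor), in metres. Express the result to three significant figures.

H_L ≈ 25.3 m

V = 4Q/(πD²) = 2.636 m/s; V²/2g = 0.3541 m
Re = 8.45×10^5, ε/D = 1.52×10^-4 → f = 0.01419 (Haaland)
Major: h_f = f(L/D)·V²/2g = 0.01419·4497·0.3541 = 22.60 m
Minor: ΣK = 7.66; h_m = ΣK·V²/2g = 2.713 m
Total H_L = 22.60 + 2.713 = 25.31 m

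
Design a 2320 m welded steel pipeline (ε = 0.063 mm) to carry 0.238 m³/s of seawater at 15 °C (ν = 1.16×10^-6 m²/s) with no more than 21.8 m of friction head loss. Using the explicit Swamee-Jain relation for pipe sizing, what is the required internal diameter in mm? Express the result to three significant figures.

D ≈ 379 mm

Swamee-Jain (Type III): D = 0.66·[ε^1.25·(LQ²/(gh_f))^4.75 + ν·Q^9.4·(L/(gh_f))^5.2]^0.04
LQ²/(gh_f) = 0.6145; L/(gh_f) = 10.85
Term 1 = ε^1.25·(…)^4.75 = 5.55×10^-7; Term 2 = ν·Q^9.4·(…)^5.2 = 3.87×10^-7
D = 0.66·(5.55×10^-7 + 3.87×10^-7)^0.04 = 0.3789 m = 379 mm
Check: V = 2.11 m/s, Re = 6.89×10^5, f = 0.01477, h_f = 20.5 m ≈ 21.8 m ✓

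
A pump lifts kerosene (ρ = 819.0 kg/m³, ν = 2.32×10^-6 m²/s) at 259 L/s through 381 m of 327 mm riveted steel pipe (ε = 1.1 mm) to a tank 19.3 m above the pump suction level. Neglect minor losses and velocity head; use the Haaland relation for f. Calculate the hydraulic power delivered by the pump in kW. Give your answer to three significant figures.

P_hyd ≈ 72.3 kW

V = 4Q/(πD²) = 3.084 m/s; Re = 4.35×10^5; ε/D = 0.00336; f = 0.02734
h_f = f(L/D)V²/2g = 15.44 m
Total head H = z + h_f = 19.3 + 15.44 = 34.74 m
P_hyd = ρgQH = 819.0·9.81·0.259·34.74 = 72.30 kW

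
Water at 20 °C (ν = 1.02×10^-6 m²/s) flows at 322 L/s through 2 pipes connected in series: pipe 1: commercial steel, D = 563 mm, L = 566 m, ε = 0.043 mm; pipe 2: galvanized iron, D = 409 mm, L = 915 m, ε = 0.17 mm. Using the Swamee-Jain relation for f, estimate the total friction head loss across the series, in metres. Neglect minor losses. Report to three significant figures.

H ≈ 12.6 m

Pipe 1: V = 1.293 m/s, Re = 7.14×10^5, ε/D = 7.64×10^-5, f = 0.01360, h_1 = f(L/D)V²/2g = 1.166 m
Pipe 2: V = 2.451 m/s, Re = 9.83×10^5, ε/D = 4.16×10^-4, f = 0.01671, h_2 = f(L/D)V²/2g = 11.45 m
Series → Q common, losses add: H = Σh = 12.61 m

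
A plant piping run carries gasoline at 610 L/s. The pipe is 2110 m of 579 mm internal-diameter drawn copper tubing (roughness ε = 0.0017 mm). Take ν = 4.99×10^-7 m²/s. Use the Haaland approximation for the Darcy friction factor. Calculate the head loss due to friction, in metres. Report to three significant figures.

h_f ≈ 9.94 m

V = 4Q/(πD²) = 4·0.610/(π·0.579²) = 2.317 m/s
Re = VD/ν = 2.317·0.579/4.99×10^-7 = 2.69×10^6 → turbulent
ε/D = 0.0017/579 = 2.94×10^-6
Haaland: f = 0.009974
h_f = f(L/D)V²/(2g) = 0.009974·(2110/0.579)·2.317²/(2·9.81) = 9.943 m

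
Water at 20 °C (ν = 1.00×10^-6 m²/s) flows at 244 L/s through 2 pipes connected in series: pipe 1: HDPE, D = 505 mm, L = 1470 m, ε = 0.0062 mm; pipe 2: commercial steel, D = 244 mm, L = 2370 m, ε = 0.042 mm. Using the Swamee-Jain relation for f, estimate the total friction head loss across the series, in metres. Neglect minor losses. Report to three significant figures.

H ≈ 195 m

Pipe 1: V = 1.218 m/s, Re = 6.15×10^5, ε/D = 1.23×10^-5, f = 0.01284, h_1 = f(L/D)V²/2g = 2.827 m
Pipe 2: V = 5.218 m/s, Re = 1.27×10^6, ε/D = 1.72×10^-4, f = 0.01426, h_2 = f(L/D)V²/2g = 192.2 m
Series → Q common, losses add: H = Σh = 195.0 m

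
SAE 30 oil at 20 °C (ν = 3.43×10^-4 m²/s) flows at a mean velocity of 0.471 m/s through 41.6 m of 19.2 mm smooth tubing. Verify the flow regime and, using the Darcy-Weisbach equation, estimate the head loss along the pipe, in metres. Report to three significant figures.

Re = VD/ν = 0.471·0.01920/3.43×10^-4 = 26.4 → laminar (Re < 2300)
f = 64/Re = 2.427
h_f = f(L/D)V²/(2g) = 2.427·(41.6/0.01920)·0.471²/(2·9.81) = 59.47 m

h_f ≈ 59.5 m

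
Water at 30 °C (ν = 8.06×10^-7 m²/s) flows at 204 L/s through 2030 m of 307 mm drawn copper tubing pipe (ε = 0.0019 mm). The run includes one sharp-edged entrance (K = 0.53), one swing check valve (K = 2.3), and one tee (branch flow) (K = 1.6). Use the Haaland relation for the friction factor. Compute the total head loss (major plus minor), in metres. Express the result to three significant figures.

V = 4Q/(πD²) = 2.756 m/s; V²/2g = 0.3871 m
Re = 1.05×10^6, ε/D = 6.19×10^-6 → f = 0.01160 (Haaland)
Major: h_f = f(L/D)·V²/2g = 0.01160·6612·0.3871 = 29.70 m
Minor: ΣK = 4.43; h_m = ΣK·V²/2g = 1.715 m
Total H_L = 29.70 + 1.715 = 31.42 m

H_L ≈ 31.4 m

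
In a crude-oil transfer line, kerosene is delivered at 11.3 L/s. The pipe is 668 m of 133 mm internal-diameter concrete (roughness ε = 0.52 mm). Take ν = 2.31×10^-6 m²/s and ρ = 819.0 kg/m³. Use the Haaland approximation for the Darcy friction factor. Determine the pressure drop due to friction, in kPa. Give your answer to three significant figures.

Δp ≈ 41.3 kPa

V = 4Q/(πD²) = 4·0.0113/(π·0.133²) = 0.8134 m/s
Re = VD/ν = 0.8134·0.133/2.31×10^-6 = 4.68×10^4 → turbulent
ε/D = 0.52/133 = 0.00391
Haaland: f = 0.03032
h_f = f(L/D)V²/(2g) = 0.03032·(668/0.133)·0.8134²/(2·9.81) = 5.134 m
Δp = ρg·h_f = 819.0·9.81·5.134 = 41.25 kPa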